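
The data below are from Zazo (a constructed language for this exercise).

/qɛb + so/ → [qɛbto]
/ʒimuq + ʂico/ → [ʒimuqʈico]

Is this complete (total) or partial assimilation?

The segment that alternates is /s/, which surfaces as [t] when adjacent to /b/.
The change fricative → stop matches the manner of the preceding /b/, identifying this as manner assimilation.
Place and voice are unchanged, so the assimilation is partial, not total.
The same holds elsewhere in the data: /ʂ/ → [ʈ] after /q/ (fricative → stop, matching a stop) — only manner changes, and always toward the preceding segment.

partial assimilation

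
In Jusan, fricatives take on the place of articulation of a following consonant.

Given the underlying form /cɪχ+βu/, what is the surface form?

[cɪɸβu]

/χ/ is a voiceless uvular fricative. The following trigger /β/ is bilabial, so /χ/ must become bilabial as well.
Changing only its place to bilabial gives [ɸ] — the voiceless bilabial fricative.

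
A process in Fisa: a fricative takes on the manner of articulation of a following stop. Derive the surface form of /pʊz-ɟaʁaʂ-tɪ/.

[pʊdɟaʁaʈtɪ]

/z/ is a voiced alveolar fricative. The following trigger /ɟ/ is a stop, so /z/ must become a stop as well.
The voiced alveolar stop is [d], so /z/ → [d].
The same rule applies at the second boundary: /ʂ/ → [ʈ] next to /t/.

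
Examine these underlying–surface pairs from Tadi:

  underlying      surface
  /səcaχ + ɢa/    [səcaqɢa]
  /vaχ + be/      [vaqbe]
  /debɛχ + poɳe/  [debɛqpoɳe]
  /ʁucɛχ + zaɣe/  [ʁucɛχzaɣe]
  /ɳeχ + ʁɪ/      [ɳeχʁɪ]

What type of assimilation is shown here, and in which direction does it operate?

The segment that alternates is /χ/, which surfaces as [q] when adjacent to /ɢ/.
/χ/ is a fricative while /ɢ/ is a stop; the output [q] is a stop, matching the trigger — so the feature that spreads is manner.
Place and voice are unchanged, so the assimilation is partial, not total.
The same holds elsewhere in the data: /χ/ → [q] before /b/ (fricative → stop, matching a stop); /χ/ → [q] before /p/ (fricative → stop, matching a stop) — only manner changes, and always toward the following segment.
No alternation appears in [ʁucɛχzaɣe], [ɳeχʁɪ]: there the adjacent consonants already agree in manner (/χ/ and /z/ are both fricatives; /χ/ and /ʁ/ are both fricatives), so these forms are consistent with the same rule.
The trigger is the following segment, so the direction is regressive (anticipatory).

regressive manner assimilation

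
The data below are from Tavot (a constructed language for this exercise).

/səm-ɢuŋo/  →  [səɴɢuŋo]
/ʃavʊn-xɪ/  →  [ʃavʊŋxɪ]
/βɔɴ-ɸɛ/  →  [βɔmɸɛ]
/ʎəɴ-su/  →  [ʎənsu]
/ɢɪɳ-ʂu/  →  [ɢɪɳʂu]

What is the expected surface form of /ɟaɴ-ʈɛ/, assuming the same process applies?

[ɟaɳʈɛ]

The data show regressive place assimilation: /m/ → [ɴ] before /ɢ/; /n/ → [ŋ] before /x/; /ɴ/ → [m] before /ɸ/; /ɴ/ → [n] before /s/. In each pair only place changes, matching the following consonant, while manner and voice stay constant.
No alternation appears in [ɢɪɳʂu]: there the adjacent consonants already agree in place (/ɳ/ and /ʂ/ are both retroflex), so this form is consistent with the same rule.
The rule targets /ɴ/ (voiced uvular nasal), which sits before the trigger /ʈ/ (retroflex).
The voiced retroflex nasal is [ɳ], so /ɴ/ → [ɳ].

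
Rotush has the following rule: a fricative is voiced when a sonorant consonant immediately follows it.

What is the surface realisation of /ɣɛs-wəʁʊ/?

The rule targets /s/ (voiceless alveolar fricative), which sits before the trigger /w/ (voiced).
Changing only its voicing to voiced gives [z] — the voiced alveolar fricative.

[ɣɛzwəʁʊ]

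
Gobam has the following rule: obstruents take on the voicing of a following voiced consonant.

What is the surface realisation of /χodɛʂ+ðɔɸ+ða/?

[χodɛʐðɔβða]

/ʂ/ is a voiceless retroflex fricative. The following trigger /ð/ is voiced, so /ʂ/ must become voiced as well.
The voiced retroflex fricative is [ʐ], so /ʂ/ → [ʐ].
At the second juncture, /ɸ/ likewise becomes [β] adjacent to /ð/.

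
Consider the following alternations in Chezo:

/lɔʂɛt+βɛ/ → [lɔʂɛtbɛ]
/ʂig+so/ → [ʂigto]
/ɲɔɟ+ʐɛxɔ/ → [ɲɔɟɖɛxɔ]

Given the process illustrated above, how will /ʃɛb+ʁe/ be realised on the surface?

The data show progressive manner assimilation: /β/ → [b] after /t/; /s/ → [t] after /g/; /ʐ/ → [ɖ] after /ɟ/. In each pair only manner changes, matching the preceding consonant, while place and voice stay constant.
/ʁ/ is a voiced uvular fricative. The preceding trigger /b/ is a stop, so /ʁ/ must become a stop as well.
Changing only its manner to stop gives [ɢ] — the voiced uvular stop.

[ʃɛbɢe]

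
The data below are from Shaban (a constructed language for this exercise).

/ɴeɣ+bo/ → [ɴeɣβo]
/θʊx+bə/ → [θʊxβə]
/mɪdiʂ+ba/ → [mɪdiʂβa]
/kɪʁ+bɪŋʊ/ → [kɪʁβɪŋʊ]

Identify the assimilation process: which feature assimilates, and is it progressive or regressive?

Comparing underlying and surface forms, /b/ → [β] is the alternation; the neighbouring /ɣ/ is constant.
/b/ is a stop while /ɣ/ is a fricative; the output [β] is a fricative, matching the trigger — so the feature that spreads is manner.
Place and voice are unchanged, so the assimilation is partial, not total.
The same holds elsewhere in the data: /b/ → [β] after /x/ (stop → fricative, matching a fricative); /b/ → [β] after /ʂ/ (stop → fricative, matching a fricative); /b/ → [β] after /ʁ/ (stop → fricative, matching a fricative) — only manner changes, and always toward the preceding segment.
Since the segment that changes follows the conditioning segment, the assimilation is progressive.

progressive manner assimilation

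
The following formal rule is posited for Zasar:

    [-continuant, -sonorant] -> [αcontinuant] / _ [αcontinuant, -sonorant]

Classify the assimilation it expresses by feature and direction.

regressive manner assimilation

The rule copies [continuant] (continuancy) from the environment onto the target stops; since [±continuant] encodes the stop/fricative manner contrast, the assimilating dimension is manner.
The conditioning segment sits to the right of the focus bar, meaning the trigger follows the segment that changes — regressive assimilation.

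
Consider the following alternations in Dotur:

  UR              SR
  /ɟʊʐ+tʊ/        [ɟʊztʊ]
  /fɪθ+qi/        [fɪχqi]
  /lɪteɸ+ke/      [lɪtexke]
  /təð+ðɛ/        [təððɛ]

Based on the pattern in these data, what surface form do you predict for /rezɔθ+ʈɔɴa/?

The data show regressive place assimilation: /ʐ/ → [z] before /t/; /θ/ → [χ] before /q/; /ɸ/ → [x] before /k/. In each pair only place changes, matching the following consonant, while manner and voice stay constant.
No alternation appears in [təððɛ]: there the adjacent consonants already agree in place (/ð/ and /ð/ are both dental), so this form is consistent with the same rule.
/θ/ is a voiceless dental fricative. The following trigger /ʈ/ is retroflex, so /θ/ must become retroflex as well.
Changing only its place to retroflex gives [ʂ] — the voiceless retroflex fricative.

[rezɔʂʈɔɴa]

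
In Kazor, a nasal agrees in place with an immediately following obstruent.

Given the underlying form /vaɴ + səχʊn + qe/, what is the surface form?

/ɴ/ is a voiced uvular nasal. The following trigger /s/ is alveolar, so /ɴ/ must become alveolar as well.
Changing only its place to alveolar gives [n] — the voiced alveolar nasal.
The same rule applies at the second boundary: /n/ → [ɴ] next to /q/.

[vansəχʊɴqe]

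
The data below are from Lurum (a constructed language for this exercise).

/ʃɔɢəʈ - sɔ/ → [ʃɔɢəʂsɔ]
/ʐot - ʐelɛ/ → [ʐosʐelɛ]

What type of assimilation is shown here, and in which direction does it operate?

regressive manner assimilation

The segment that alternates is /ʈ/, which surfaces as [ʂ] when adjacent to /s/.
/ʈ/ is a stop while /s/ is a fricative; the output [ʂ] is a fricative, matching the trigger — so the feature that spreads is manner.
Place and voice are unchanged, so the assimilation is partial, not total.
The other alternating form patterns the same way: /t/ → [s] before /ʐ/ (stop → fricative, matching a fricative) — only manner changes, and always toward the following segment.
The trigger is the following segment, so the direction is regressive (anticipatory).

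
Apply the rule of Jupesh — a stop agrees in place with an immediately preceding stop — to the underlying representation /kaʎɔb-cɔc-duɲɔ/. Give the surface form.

[kaʎɔbpɔcɟuɲɔ]

/c/ is a voiceless palatal stop. The preceding trigger /b/ is bilabial, so /c/ must become bilabial as well.
Changing only its place to bilabial gives [p] — the voiceless bilabial stop.
The same rule applies at the second boundary: /d/ → [ɟ] next to /c/.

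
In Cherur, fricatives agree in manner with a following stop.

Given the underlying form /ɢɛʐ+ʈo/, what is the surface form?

The rule targets /ʐ/ (voiced retroflex fricative), which sits before the trigger /ʈ/ (stop).
The voiced retroflex stop is [ɖ], so /ʐ/ → [ɖ].

[ɢɛɖʈo]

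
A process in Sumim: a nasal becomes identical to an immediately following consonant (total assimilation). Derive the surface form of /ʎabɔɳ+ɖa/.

[ʎabɔɖɖa]

/ɳ/ is the segment targeted by the rule; it sits immediately before /ɖ/, so it assimilates completely and surfaces as [ɖ].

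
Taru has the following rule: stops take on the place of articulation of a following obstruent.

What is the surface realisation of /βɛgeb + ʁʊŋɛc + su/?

[βɛgeɢʁʊŋɛtsu]

The rule targets /b/ (voiced bilabial stop), which sits before the trigger /ʁ/ (uvular).
The voiced uvular stop is [ɢ], so /b/ → [ɢ].
At the second juncture, /c/ likewise becomes [t] adjacent to /s/.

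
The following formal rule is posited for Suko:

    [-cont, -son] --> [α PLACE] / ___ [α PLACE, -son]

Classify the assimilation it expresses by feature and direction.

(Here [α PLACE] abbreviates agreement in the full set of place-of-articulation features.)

The rule copies the place features (abbreviated [PLACE]) from the environment onto the target, so the assimilating feature is place.
Since the environment is written after the underscore, the trigger follows the target; the direction is regressive.

regressive place assimilation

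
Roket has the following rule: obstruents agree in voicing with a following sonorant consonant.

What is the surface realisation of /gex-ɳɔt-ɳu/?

[geɣɳɔdɳu]

/x/ is a voiceless velar fricative. The following trigger /ɳ/ is voiced, so /x/ must become voiced as well.
The voiced velar fricative is [ɣ], so /x/ → [ɣ].
The same rule applies at the second boundary: /t/ → [d] next to /ɳ/.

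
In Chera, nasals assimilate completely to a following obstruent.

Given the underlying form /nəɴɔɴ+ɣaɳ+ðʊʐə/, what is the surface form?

/ɴ/ is the segment targeted by the rule; it sits immediately before /ɣ/, so it assimilates completely and surfaces as [ɣ].
The same rule applies at the second boundary: /ɳ/ → [ð] next to /ð/.

[nəɴɔɣɣaððʊʐə]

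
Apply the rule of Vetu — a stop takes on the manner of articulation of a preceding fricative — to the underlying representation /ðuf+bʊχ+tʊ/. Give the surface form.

The rule targets /b/ (voiced bilabial stop), which sits after the trigger /f/ (fricative).
Changing only its manner to fricative gives [β] — the voiced bilabial fricative.
At the second juncture, /t/ likewise becomes [s] adjacent to /χ/.

[ðufβʊχsʊ]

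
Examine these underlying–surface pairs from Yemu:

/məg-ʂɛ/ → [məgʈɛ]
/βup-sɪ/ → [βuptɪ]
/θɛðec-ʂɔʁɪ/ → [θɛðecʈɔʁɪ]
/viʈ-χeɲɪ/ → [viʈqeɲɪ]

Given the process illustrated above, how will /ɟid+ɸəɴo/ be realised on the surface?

[ɟidpəɴo]

The data show progressive manner assimilation: /ʂ/ → [ʈ] after /g/; /s/ → [t] after /p/; /ʂ/ → [ʈ] after /c/; /χ/ → [q] after /ʈ/. In each pair only manner changes, matching the preceding consonant, while place and voice stay constant.
The rule targets /ɸ/ (voiceless bilabial fricative), which sits after the trigger /d/ (stop).
A voiceless bilabial stop is [p], so the surface segment is [p].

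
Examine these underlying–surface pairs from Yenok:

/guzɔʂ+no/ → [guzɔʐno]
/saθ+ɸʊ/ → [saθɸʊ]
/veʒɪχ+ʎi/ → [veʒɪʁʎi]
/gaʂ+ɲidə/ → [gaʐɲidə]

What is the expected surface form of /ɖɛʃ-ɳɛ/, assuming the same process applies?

[ɖɛʒɳɛ]

The data show regressive voicing assimilation: /ʂ/ → [ʐ] before /n/; /χ/ → [ʁ] before /ʎ/; /ʂ/ → [ʐ] before /ɲ/. In each pair only voicing changes, matching the following consonant, while place and manner stay constant.
No alternation appears in [saθɸʊ]: there the adjacent consonants already agree in voicing (/θ/ and /ɸ/ are both voiceless), so this form is consistent with the same rule.
The rule targets /ʃ/ (voiceless postalveolar fricative), which sits before the trigger /ɳ/ (voiced).
Changing only its voicing to voiced gives [ʒ] — the voiced postalveolar fricative.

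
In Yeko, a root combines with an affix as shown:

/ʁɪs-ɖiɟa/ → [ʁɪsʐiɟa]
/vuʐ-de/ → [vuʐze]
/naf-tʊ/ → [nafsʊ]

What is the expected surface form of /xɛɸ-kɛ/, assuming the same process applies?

The data show progressive manner assimilation: /ɖ/ → [ʐ] after /s/; /d/ → [z] after /ʐ/; /t/ → [s] after /f/. In each pair only manner changes, matching the preceding consonant, while place and voice stay constant.
The rule targets /k/ (voiceless velar stop), which sits after the trigger /ɸ/ (fricative).
Changing only its manner to fricative gives [x] — the voiceless velar fricative.

[xɛɸxɛ]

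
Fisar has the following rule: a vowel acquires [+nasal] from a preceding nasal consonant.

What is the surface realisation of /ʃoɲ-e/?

/e/ sits next to the nasal /ɲ/ and is therefore nasalised to [ẽ].

[ʃoɲẽ]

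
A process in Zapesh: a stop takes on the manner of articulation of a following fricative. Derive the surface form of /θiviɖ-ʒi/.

[θiviʐʒi]

/ɖ/ is a voiced retroflex stop. The following trigger /ʒ/ is a fricative, so /ɖ/ must become a fricative as well.
A voiced retroflex fricative is [ʐ], so the surface segment is [ʐ].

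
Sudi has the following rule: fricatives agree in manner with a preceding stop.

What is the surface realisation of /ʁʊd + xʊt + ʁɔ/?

The rule targets /x/ (voiceless velar fricative), which sits after the trigger /d/ (stop).
Changing only its manner to stop gives [k] — the voiceless velar stop.
The same rule applies at the second boundary: /ʁ/ → [ɢ] next to /t/.

[ʁʊdkʊtɢɔ]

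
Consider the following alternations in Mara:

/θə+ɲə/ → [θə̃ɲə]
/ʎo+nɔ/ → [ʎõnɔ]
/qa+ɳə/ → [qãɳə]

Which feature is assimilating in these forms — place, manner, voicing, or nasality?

nasality

The vowel /ə/ surfaces as nasalised [ə̃] next to the following nasal /ɲ/ — it has acquired the [+nasal] feature of its neighbour.
Likewise in the remaining data: /o/ → [õ] before /n/; /a/ → [ã] before /ɳ/ — each time a vowel is nasalised next to a following nasal.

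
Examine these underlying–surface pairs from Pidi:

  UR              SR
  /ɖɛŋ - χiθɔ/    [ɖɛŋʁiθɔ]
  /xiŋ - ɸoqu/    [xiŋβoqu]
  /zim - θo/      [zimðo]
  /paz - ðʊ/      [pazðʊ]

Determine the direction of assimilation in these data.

progressive

Underlying /χ/ is realised as [ʁ] next to /ŋ/; /ŋ/ itself does not change.
The change voiceless → voiced matches the voicing of the preceding /ŋ/, identifying this as voicing assimilation.
The same holds elsewhere in the data: /ɸ/ → [β] after /ŋ/ (voiceless → voiced, matching voiced); /θ/ → [ð] after /m/ (voiceless → voiced, matching voiced) — only voicing changes, and always toward the preceding segment.
Nothing changes in [pazðʊ]: there the adjacent consonants already agree in voicing (/ð/ and /z/ are both voiced), so this form is consistent with the same rule.
The trigger is the preceding segment, so the direction is progressive (perseverative).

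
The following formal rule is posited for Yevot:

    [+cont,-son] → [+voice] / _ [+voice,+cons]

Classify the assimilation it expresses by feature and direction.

regressive voicing assimilation

The target ([+cont,-son], fricatives) acquires [+voice] next to a voiced consonant ([+voice,+cons]) — it takes on the voicing of its neighbour, so the feature that spreads is voicing.
Since the environment is written after the underscore, the trigger follows the target; the direction is regressive.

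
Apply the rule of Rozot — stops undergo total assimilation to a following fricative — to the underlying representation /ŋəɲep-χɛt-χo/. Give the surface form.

/p/ is the segment targeted by the rule; it sits immediately before /χ/, so it assimilates completely and surfaces as [χ].
At the second juncture, /t/ likewise becomes [χ] adjacent to /χ/.

[ŋəɲeχχɛχχo]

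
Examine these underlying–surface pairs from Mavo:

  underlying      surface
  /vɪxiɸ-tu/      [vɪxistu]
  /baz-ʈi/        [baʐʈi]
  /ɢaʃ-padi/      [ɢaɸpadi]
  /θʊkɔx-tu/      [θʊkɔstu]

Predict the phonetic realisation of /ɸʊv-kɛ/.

The data show regressive place assimilation: /ɸ/ → [s] before /t/; /z/ → [ʐ] before /ʈ/; /ʃ/ → [ɸ] before /p/; /x/ → [s] before /t/. In each pair only place changes, matching the following consonant, while manner and voice stay constant.
The rule targets /v/ (voiced labiodental fricative), which sits before the trigger /k/ (velar).
The voiced velar fricative is [ɣ], so /v/ → [ɣ].

[ɸʊɣkɛ]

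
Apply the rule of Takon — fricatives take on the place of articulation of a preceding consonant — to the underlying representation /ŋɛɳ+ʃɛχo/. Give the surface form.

The rule targets /ʃ/ (voiceless postalveolar fricative), which sits after the trigger /ɳ/ (retroflex).
A voiceless retroflex fricative is [ʂ], so the surface segment is [ʂ].

[ŋɛɳʂɛχo]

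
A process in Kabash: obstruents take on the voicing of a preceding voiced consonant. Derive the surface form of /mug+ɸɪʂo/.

The rule targets /ɸ/ (voiceless bilabial fricative), which sits after the trigger /g/ (voiced).
A voiced bilabial fricative is [β], so the surface segment is [β].

[mugβɪʂo]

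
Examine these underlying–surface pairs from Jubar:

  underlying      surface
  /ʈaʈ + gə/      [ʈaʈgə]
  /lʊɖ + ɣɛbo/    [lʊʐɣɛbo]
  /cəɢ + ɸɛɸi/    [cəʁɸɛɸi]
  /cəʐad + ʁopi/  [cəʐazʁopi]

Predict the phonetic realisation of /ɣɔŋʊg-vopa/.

The data show regressive manner assimilation: /ɖ/ → [ʐ] before /ɣ/; /ɢ/ → [ʁ] before /ɸ/; /d/ → [z] before /ʁ/. In each pair only manner changes, matching the following consonant, while place and voice stay constant.
Nothing changes in [ʈaʈgə]: there the adjacent consonants already agree in manner (/ʈ/ and /g/ are both stops), so this form is consistent with the same rule.
The rule targets /g/ (voiced velar stop), which sits before the trigger /v/ (fricative).
The voiced velar fricative is [ɣ], so /g/ → [ɣ].

[ɣɔŋʊɣvopa]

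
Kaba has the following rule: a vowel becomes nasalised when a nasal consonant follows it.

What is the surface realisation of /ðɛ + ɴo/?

/ɛ/ sits next to the nasal /ɴ/ and is therefore nasalised to [ɛ̃].

[ðɛ̃ɴo]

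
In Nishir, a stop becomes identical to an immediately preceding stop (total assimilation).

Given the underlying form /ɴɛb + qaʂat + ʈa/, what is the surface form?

[ɴɛbbaʂatta]

/q/ is the segment targeted by the rule; it sits immediately after /b/, so it assimilates completely and surfaces as [b].
The same rule applies at the second boundary: /ʈ/ → [t] next to /t/.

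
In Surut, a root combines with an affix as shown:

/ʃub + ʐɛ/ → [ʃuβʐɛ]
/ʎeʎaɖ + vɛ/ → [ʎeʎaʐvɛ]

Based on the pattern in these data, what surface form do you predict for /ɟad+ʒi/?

The data show regressive manner assimilation: /b/ → [β] before /ʐ/; /ɖ/ → [ʐ] before /v/. In each pair only manner changes, matching the following consonant, while place and voice stay constant.
/d/ is a voiced alveolar stop. The following trigger /ʒ/ is a fricative, so /d/ must become a fricative as well.
The voiced alveolar fricative is [z], so /d/ → [z].

[ɟazʒi]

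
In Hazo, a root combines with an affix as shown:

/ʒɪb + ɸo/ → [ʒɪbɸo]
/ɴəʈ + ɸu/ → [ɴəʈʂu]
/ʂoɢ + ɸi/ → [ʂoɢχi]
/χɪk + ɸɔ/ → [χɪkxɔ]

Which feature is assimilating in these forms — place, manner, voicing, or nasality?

The segment that alternates is /ɸ/, which surfaces as [ʂ] when adjacent to /ʈ/.
The change bilabial → retroflex matches the place of the preceding /ʈ/, identifying this as place assimilation.
The same holds elsewhere in the data: /ɸ/ → [χ] after /ɢ/ (bilabial → uvular, matching uvular); /ɸ/ → [x] after /k/ (bilabial → velar, matching velar) — only place changes, and always toward the preceding segment.
Nothing changes in [ʒɪbɸo]: there the adjacent consonants already agree in place (/ɸ/ and /b/ are both bilabial), so this form is consistent with the same rule.

place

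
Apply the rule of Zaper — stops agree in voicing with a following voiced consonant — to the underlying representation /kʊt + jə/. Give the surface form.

[kʊdjə]

The rule targets /t/ (voiceless alveolar stop), which sits before the trigger /j/ (voiced).
A voiced alveolar stop is [d], so the surface segment is [d].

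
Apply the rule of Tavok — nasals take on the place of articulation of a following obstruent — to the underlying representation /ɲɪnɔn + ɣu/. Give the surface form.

[ɲɪnɔŋɣu]

The rule targets /n/ (voiced alveolar nasal), which sits before the trigger /ɣ/ (velar).
A voiced velar nasal is [ŋ], so the surface segment is [ŋ].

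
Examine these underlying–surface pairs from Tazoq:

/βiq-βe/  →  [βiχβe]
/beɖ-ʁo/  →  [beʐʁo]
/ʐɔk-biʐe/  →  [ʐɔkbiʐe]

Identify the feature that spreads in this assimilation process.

manner

Comparing underlying and surface forms, /q/ → [χ] is the alternation; the neighbouring /β/ is constant.
/q/ is a stop while /β/ is a fricative; the output [χ] is a fricative, matching the trigger — so the feature that spreads is manner.
The same holds elsewhere in the data: /ɖ/ → [ʐ] before /ʁ/ (stop → fricative, matching a fricative) — only manner changes, and always toward the following segment.
No alternation appears in [ʐɔkbiʐe]: there the adjacent consonants already agree in manner (/k/ and /b/ are both stops), so this form is consistent with the same rule.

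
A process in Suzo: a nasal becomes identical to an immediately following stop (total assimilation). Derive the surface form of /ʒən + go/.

/n/ is the segment targeted by the rule; it sits immediately before /g/, so it assimilates completely and surfaces as [g].

[ʒəggo]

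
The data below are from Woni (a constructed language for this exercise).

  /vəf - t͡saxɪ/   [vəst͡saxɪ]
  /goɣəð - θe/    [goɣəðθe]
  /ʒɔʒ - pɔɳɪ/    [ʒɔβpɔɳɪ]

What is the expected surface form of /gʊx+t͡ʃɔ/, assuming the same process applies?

The data show regressive place assimilation: /f/ → [s] before /t͡s/; /ʒ/ → [β] before /p/. In each pair only place changes, matching the following consonant, while manner and voice stay constant.
Nothing changes in [goɣəðθe]: there the adjacent consonants already agree in place (/ð/ and /θ/ are both dental), so this form is consistent with the same rule.
The rule targets /x/ (voiceless velar fricative), which sits before the trigger /t͡ʃ/ (postalveolar).
A voiceless postalveolar fricative is [ʃ], so the surface segment is [ʃ].

[gʊʃt͡ʃɔ]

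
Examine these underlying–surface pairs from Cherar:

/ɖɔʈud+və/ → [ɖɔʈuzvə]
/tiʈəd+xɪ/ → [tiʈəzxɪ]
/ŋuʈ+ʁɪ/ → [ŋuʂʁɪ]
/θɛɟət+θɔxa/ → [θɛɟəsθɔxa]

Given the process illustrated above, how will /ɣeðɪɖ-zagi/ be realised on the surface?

The data show regressive manner assimilation: /d/ → [z] before /v/; /d/ → [z] before /x/; /ʈ/ → [ʂ] before /ʁ/; /t/ → [s] before /θ/. In each pair only manner changes, matching the following consonant, while place and voice stay constant.
The rule targets /ɖ/ (voiced retroflex stop), which sits before the trigger /z/ (fricative).
The voiced retroflex fricative is [ʐ], so /ɖ/ → [ʐ].

[ɣeðɪʐzagi]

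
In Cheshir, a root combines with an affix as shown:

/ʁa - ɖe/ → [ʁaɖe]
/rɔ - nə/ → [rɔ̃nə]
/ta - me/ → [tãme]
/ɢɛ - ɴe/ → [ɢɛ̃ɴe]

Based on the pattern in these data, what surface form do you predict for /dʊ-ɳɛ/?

[dʊ̃ɳɛ]

The data show regressive nasality assimilation (vowel nasalisation): /ɔ/ → [ɔ̃] before /n/; /a/ → [ã] before /m/; /ɛ/ → [ɛ̃] before /ɴ/ — a vowel is nasalised by an immediately following nasal consonant.
No change occurs in [ʁaɖe] because the vowel at the boundary is adjacent to an oral consonant, not a nasal (/a/ next to /ɖ/).
/ʊ/ sits next to the nasal /ɳ/ and is therefore nasalised to [ʊ̃].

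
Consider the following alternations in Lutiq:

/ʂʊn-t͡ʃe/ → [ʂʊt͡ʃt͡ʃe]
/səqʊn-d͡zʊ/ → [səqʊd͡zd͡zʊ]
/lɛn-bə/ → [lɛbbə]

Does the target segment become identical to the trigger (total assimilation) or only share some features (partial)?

total assimilation

Underlying /n/ is realised as [t͡ʃ] next to /t͡ʃ/; /t͡ʃ/ itself does not change.
The output [t͡ʃ] is identical to the trigger /t͡ʃ/ — every feature (place, manner, voicing) has been copied — so this is total assimilation.
The remaining alternations confirm this: /n/ → [d͡z] before /d͡z/; /n/ → [b] before /b/ — in each case the output is a copy of the following consonant.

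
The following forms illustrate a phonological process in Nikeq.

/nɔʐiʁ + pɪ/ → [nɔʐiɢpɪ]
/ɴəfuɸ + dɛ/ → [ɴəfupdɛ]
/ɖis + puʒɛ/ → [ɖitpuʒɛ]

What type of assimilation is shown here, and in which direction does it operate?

The segment that alternates is /ʁ/, which surfaces as [ɢ] when adjacent to /p/.
The change fricative → stop matches the manner of the following /p/, identifying this as manner assimilation.
Place and voice are unchanged, so the assimilation is partial, not total.
The same holds elsewhere in the data: /ɸ/ → [p] before /d/ (fricative → stop, matching a stop); /s/ → [t] before /p/ (fricative → stop, matching a stop) — only manner changes, and always toward the following segment.
Since the segment that changes precedes the conditioning segment, the assimilation is regressive.

regressive manner assimilation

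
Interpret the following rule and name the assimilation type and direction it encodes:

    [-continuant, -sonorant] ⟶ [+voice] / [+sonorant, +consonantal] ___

The target ([-continuant, -sonorant], stops) acquires [+voice] next to a sonorant consonant ([+sonorant, +consonantal]) — it takes on the voicing of its neighbour, so the feature that spreads is voicing.
Since the environment is written before the underscore, the trigger precedes the target; the direction is progressive.

progressive voicing assimilation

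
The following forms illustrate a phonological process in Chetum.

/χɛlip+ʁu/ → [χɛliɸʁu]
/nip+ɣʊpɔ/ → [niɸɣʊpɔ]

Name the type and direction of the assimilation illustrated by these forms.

Comparing underlying and surface forms, /p/ → [ɸ] is the alternation; the neighbouring /ʁ/ is constant.
The change stop → fricative matches the manner of the following /ʁ/, identifying this as manner assimilation.
Place and voice are unchanged, so the assimilation is partial, not total.
The other alternating form patterns the same way: /p/ → [ɸ] before /ɣ/ (stop → fricative, matching a fricative) — only manner changes, and always toward the following segment.
Since the segment that changes precedes the conditioning segment, the assimilation is regressive.

regressive manner assimilation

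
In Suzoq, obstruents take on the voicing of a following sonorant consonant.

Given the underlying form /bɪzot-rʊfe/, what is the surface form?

The rule targets /t/ (voiceless alveolar stop), which sits before the trigger /r/ (voiced).
The voiced alveolar stop is [d], so /t/ → [d].

[bɪzodrʊfe]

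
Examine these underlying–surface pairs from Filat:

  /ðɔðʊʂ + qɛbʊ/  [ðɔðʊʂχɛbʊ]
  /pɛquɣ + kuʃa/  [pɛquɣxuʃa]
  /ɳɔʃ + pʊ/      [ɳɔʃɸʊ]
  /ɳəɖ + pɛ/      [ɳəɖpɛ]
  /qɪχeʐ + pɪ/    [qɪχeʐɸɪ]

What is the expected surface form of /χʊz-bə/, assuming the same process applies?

[χʊzβə]

The data show progressive manner assimilation: /q/ → [χ] after /ʂ/; /k/ → [x] after /ɣ/; /p/ → [ɸ] after /ʃ/; /p/ → [ɸ] after /ʐ/. In each pair only manner changes, matching the preceding consonant, while place and voice stay constant.
No alternation appears in [ɳəɖpɛ]: there the adjacent consonants already agree in manner (/p/ and /ɖ/ are both stops), so this form is consistent with the same rule.
The rule targets /b/ (voiced bilabial stop), which sits after the trigger /z/ (fricative).
A voiced bilabial fricative is [β], so the surface segment is [β].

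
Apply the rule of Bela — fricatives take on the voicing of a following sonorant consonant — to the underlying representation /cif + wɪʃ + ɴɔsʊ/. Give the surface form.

[civwɪʒɴɔsʊ]

/f/ is a voiceless labiodental fricative. The following trigger /w/ is voiced, so /f/ must become voiced as well.
Changing only its voicing to voiced gives [v] — the voiced labiodental fricative.
The same rule applies at the second boundary: /ʃ/ → [ʒ] next to /ɴ/.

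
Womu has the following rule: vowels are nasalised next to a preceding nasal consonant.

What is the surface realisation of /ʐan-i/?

/i/ sits next to the nasal /n/ and is therefore nasalised to [ĩ].

[ʐanĩ]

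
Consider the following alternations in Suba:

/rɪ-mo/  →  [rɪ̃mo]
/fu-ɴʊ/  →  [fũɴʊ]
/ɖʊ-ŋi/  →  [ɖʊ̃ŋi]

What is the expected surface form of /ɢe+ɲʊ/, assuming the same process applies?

The data show regressive nasality assimilation (vowel nasalisation): /ɪ/ → [ɪ̃] before /m/; /u/ → [ũ] before /ɴ/; /ʊ/ → [ʊ̃] before /ŋ/ — a vowel is nasalised by an immediately following nasal consonant.
The vowel /e/ is adjacent to the following nasal /ɲ/, so it acquires [+nasal] and surfaces as [ẽ].

[ɢẽɲʊ]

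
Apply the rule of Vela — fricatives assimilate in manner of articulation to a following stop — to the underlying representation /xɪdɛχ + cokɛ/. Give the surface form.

[xɪdɛqcokɛ]

/χ/ is a voiceless uvular fricative. The following trigger /c/ is a stop, so /χ/ must become a stop as well.
Changing only its manner to stop gives [q] — the voiceless uvular stop.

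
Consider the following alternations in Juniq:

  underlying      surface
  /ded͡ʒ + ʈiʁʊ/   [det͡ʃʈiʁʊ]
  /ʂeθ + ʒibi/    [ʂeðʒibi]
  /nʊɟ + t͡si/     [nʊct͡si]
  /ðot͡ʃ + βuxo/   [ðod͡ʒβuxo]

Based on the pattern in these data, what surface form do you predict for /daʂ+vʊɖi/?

[daʐvʊɖi]

The data show regressive voicing assimilation: /d͡ʒ/ → [t͡ʃ] before /ʈ/; /θ/ → [ð] before /ʒ/; /ɟ/ → [c] before /t͡s/; /t͡ʃ/ → [d͡ʒ] before /β/. In each pair only voicing changes, matching the following consonant, while place and manner stay constant.
The rule targets /ʂ/ (voiceless retroflex fricative), which sits before the trigger /v/ (voiced).
A voiced retroflex fricative is [ʐ], so the surface segment is [ʐ].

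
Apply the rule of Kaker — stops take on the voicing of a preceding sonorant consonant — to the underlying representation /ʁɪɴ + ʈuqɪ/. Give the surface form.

The rule targets /ʈ/ (voiceless retroflex stop), which sits after the trigger /ɴ/ (voiced).
Changing only its voicing to voiced gives [ɖ] — the voiced retroflex stop.

[ʁɪɴɖuqɪ]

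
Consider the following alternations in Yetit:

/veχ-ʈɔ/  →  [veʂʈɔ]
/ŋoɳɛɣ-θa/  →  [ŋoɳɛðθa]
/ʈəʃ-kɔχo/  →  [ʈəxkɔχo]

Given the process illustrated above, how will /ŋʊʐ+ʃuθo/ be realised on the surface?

[ŋʊʒʃuθo]

The data show regressive place assimilation: /χ/ → [ʂ] before /ʈ/; /ɣ/ → [ð] before /θ/; /ʃ/ → [x] before /k/. In each pair only place changes, matching the following consonant, while manner and voice stay constant.
/ʐ/ is a voiced retroflex fricative. The following trigger /ʃ/ is postalveolar, so /ʐ/ must become postalveolar as well.
A voiced postalveolar fricative is [ʒ], so the surface segment is [ʒ].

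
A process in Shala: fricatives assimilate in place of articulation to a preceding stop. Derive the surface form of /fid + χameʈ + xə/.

[fidsameʈʂə]

/χ/ is a voiceless uvular fricative. The preceding trigger /d/ is alveolar, so /χ/ must become alveolar as well.
A voiceless alveolar fricative is [s], so the surface segment is [s].
The same rule applies at the second boundary: /x/ → [ʂ] next to /ʈ/.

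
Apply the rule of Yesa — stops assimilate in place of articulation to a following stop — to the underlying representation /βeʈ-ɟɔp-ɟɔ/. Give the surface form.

/ʈ/ is a voiceless retroflex stop. The following trigger /ɟ/ is palatal, so /ʈ/ must become palatal as well.
The voiceless palatal stop is [c], so /ʈ/ → [c].
At the second juncture, /p/ likewise becomes [c] adjacent to /ɟ/.

[βecɟɔcɟɔ]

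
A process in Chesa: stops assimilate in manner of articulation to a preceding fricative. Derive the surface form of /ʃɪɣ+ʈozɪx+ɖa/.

The rule targets /ʈ/ (voiceless retroflex stop), which sits after the trigger /ɣ/ (fricative).
Changing only its manner to fricative gives [ʂ] — the voiceless retroflex fricative.
The same rule applies at the second boundary: /ɖ/ → [ʐ] next to /x/.

[ʃɪɣʂozɪxʐa]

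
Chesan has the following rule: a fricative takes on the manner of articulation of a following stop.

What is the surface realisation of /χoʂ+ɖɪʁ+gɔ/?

The rule targets /ʂ/ (voiceless retroflex fricative), which sits before the trigger /ɖ/ (stop).
A voiceless retroflex stop is [ʈ], so the surface segment is [ʈ].
The same rule applies at the second boundary: /ʁ/ → [ɢ] next to /g/.

[χoʈɖɪɢgɔ]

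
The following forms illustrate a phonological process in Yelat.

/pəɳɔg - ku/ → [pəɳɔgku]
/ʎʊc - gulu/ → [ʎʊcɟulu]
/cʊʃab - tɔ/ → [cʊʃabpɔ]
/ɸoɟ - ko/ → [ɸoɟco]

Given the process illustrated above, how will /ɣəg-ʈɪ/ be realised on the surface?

The data show progressive place assimilation: /g/ → [ɟ] after /c/; /t/ → [p] after /b/; /k/ → [c] after /ɟ/. In each pair only place changes, matching the preceding consonant, while manner and voice stay constant.
No alternation appears in [pəɳɔgku]: there the adjacent consonants already agree in place (/k/ and /g/ are both velar), so this form is consistent with the same rule.
The rule targets /ʈ/ (voiceless retroflex stop), which sits after the trigger /g/ (velar).
A voiceless velar stop is [k], so the surface segment is [k].

[ɣəgkɪ]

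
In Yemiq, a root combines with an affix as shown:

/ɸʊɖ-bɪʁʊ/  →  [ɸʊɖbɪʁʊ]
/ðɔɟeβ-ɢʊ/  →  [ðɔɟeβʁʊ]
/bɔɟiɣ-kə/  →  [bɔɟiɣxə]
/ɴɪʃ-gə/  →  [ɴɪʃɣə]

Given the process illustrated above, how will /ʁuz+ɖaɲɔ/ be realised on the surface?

[ʁuzʐaɲɔ]

The data show progressive manner assimilation: /ɢ/ → [ʁ] after /β/; /k/ → [x] after /ɣ/; /g/ → [ɣ] after /ʃ/. In each pair only manner changes, matching the preceding consonant, while place and voice stay constant.
No alternation appears in [ɸʊɖbɪʁʊ]: there the adjacent consonants already agree in manner (/b/ and /ɖ/ are both stops), so this form is consistent with the same rule.
The rule targets /ɖ/ (voiced retroflex stop), which sits after the trigger /z/ (fricative).
The voiced retroflex fricative is [ʐ], so /ɖ/ → [ʐ].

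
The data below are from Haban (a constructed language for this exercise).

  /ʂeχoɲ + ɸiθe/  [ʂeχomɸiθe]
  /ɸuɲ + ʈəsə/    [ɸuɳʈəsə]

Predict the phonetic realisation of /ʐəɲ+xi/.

[ʐəŋxi]

The data show regressive place assimilation: /ɲ/ → [m] before /ɸ/; /ɲ/ → [ɳ] before /ʈ/. In each pair only place changes, matching the following consonant, while manner and voice stay constant.
The rule targets /ɲ/ (voiced palatal nasal), which sits before the trigger /x/ (velar).
Changing only its place to velar gives [ŋ] — the voiced velar nasal.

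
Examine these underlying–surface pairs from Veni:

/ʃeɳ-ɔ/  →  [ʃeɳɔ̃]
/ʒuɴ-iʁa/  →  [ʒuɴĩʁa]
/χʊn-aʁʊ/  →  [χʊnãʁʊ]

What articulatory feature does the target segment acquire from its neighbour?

The vowel /ɔ/ surfaces as nasalised [ɔ̃] next to the preceding nasal /ɳ/ — it has acquired the [+nasal] feature of its neighbour.
The other forms show the same pattern: /i/ → [ĩ] after /ɴ/; /a/ → [ã] after /n/ — each time a vowel is nasalised next to a preceding nasal.

nasality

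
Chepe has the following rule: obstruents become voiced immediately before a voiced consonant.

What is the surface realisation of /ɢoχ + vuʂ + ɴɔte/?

/χ/ is a voiceless uvular fricative. The following trigger /v/ is voiced, so /χ/ must become voiced as well.
The voiced uvular fricative is [ʁ], so /χ/ → [ʁ].
At the second juncture, /ʂ/ likewise becomes [ʐ] adjacent to /ɴ/.

[ɢoʁvuʐɴɔte]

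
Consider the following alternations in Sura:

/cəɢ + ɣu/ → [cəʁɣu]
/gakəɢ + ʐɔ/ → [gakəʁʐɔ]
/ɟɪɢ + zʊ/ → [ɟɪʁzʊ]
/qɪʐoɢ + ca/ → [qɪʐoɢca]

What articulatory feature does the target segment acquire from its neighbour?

Comparing underlying and surface forms, /ɢ/ → [ʁ] is the alternation; the neighbouring /ɣ/ is constant.
The change stop → fricative matches the manner of the following /ɣ/, identifying this as manner assimilation.
Checking the remaining alternations: /ɢ/ → [ʁ] before /ʐ/ (stop → fricative, matching a fricative); /ɢ/ → [ʁ] before /z/ (stop → fricative, matching a fricative) — only manner changes, and always toward the following segment.
No alternation appears in [qɪʐoɢca]: there the adjacent consonants already agree in manner (/ɢ/ and /c/ are both stops), so this form is consistent with the same rule.

manner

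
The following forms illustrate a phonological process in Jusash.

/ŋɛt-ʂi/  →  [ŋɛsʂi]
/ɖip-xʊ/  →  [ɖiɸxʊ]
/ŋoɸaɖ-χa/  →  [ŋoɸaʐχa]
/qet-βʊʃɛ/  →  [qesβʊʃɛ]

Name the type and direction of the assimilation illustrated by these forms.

Comparing underlying and surface forms, /t/ → [s] is the alternation; the neighbouring /ʂ/ is constant.
/t/ is a stop while /ʂ/ is a fricative; the output [s] is a fricative, matching the trigger — so the feature that spreads is manner.
Place and voice are unchanged, so the assimilation is partial, not total.
Checking the remaining alternations: /p/ → [ɸ] before /x/ (stop → fricative, matching a fricative); /ɖ/ → [ʐ] before /χ/ (stop → fricative, matching a fricative); /t/ → [s] before /β/ (stop → fricative, matching a fricative) — only manner changes, and always toward the following segment.
Since the segment that changes precedes the conditioning segment, the assimilation is regressive.

regressive manner assimilation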